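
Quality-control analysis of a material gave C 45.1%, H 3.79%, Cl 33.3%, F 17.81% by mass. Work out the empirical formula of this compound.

C4H4ClF

Assume 100 g: 45.1 g C, 3.79 g H, 33.3 g Cl, 17.81 g F.
n(C) = 45.1/12.01 = 3.755, n(H) = 3.79/1.008 = 3.76, n(Cl) = 33.3/35.45 = 0.9394, n(F) = 17.81/19.00 = 0.9374
Divide by the smallest (0.9374 mol F): C 4.006, H 4.011, Cl 1.002, F 1.000
→ C4H4ClF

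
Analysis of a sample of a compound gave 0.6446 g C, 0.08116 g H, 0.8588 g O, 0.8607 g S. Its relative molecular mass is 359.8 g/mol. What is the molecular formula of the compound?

n(C) = 0.6446/12.01 = 0.05367, n(H) = 0.08116/1.008 = 0.08052, n(O) = 0.8588/16.00 = 0.05368, n(S) = 0.8607/32.07 = 0.02684
Smallest is S at 0.02684 mol; normalising gives C 2.000, H 3.000, O 2.000, S 1.000
→ C2H3O2S
Empirical-formula mass = 91.11 g/mol
n = 359.8 / 91.11 = 3.95 ≈ 4
Molecular formula = (C2H3O2S)×4 = C8H12O8S4

C8H12O8S4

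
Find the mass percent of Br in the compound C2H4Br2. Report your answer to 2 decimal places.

Molar mass = 2(12.01) + 4(1.008) + 2(79.90) = 187.852 g/mol
Mass of Br per mole = 2 × 79.90 = 159.800 g
% Br = 159.800 / 187.852 × 100 = 85.07%

85.07%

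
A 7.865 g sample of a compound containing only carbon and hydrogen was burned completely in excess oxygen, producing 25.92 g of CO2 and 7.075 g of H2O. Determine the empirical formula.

mol C = 25.92 / 44.01 = 0.5890; mass C = 0.5890 × 12.01 = 7.073 g
mol H = 2 × (7.075 / 18.02) = 0.7852; mass H = 0.7852 × 1.008 = 0.7915 g
Smallest is C at 0.589 mol; normalising gives C 1.000, H 1.333
×3: C 3.00, H 4.00 → C3H4

C3H4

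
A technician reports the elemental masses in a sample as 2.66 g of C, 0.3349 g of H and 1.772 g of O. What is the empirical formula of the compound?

Moles — C: 2.66 / 12.01 = 0.2215 mol; H: 0.3349 / 1.008 = 0.3322 mol; O: 1.772 / 16.00 = 0.1108 mol
Divide by the smallest (0.1108 mol O): C 2.000, H 3.000, O 1.000
≈ 2:3:1 → C2H3O

C2H3O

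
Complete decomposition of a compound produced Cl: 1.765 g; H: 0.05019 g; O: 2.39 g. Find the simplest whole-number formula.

ClHO3

Moles — Cl: 1.765 / 35.45 = 0.04979 mol; H: 0.05019 / 1.008 = 0.04979 mol; O: 2.39 / 16.00 = 0.1494 mol
Smallest is Cl at 0.04979 mol; normalising gives Cl 1.000, H 1.000, O 3.000
→ ClHO3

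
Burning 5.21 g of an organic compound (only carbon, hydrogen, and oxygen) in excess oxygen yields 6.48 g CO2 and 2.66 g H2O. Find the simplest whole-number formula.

C3H6O4

mol C = 6.48 / 44.01 = 0.1472; mass C = 0.1472 × 12.01 = 1.768 g
mol H = 2 × (2.66 / 18.02) = 0.2952; mass H = 0.2952 × 1.008 = 0.2976 g
mass O = 5.21 − (2.066) = 3.144 g → mol O = 0.1965
Smallest is C at 0.1472 mol; normalising gives C 1.000, H 2.005, O 1.335
Multiply by 3: C 3.00, H 6.02, O 4.00 → C3H6O4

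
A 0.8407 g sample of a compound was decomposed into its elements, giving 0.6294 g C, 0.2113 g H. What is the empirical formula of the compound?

Moles — C: 0.6294 / 12.01 = 0.05241 mol; H: 0.2113 / 1.008 = 0.2096 mol
Ratios (÷ 0.05241): C 1.000, H 4.000
→ CH4

CH4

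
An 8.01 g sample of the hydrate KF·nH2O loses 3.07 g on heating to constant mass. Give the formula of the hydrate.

Mass of anhydrous KF = 8.01 − 3.07 = 4.94 g
mol H2O = 3.07 / 18.02 = 0.1704
Molar mass of KF = 58.10 g/mol → mol KF = 4.94 / 58.10 = 0.08503
n = 0.1704 / 0.08503 = 2.00 ≈ 2 → KF·2H2O

KF·2H2O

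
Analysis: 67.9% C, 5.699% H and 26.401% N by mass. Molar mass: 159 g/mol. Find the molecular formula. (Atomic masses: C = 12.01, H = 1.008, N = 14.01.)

C9H9N3

Assume 100 g: 67.9 g C, 5.699 g H, 26.401 g N.
n(C) = 67.9/12.01 = 5.654, n(H) = 5.699/1.008 = 5.654, n(N) = 26.401/14.01 = 1.884
Divide by the smallest (1.884 mol N): C 3.000, H 3.000, N 1.000
≈ 3:3:1 → C3H3N
Empirical-formula mass = 53.06 g/mol
n = 159 / 53.06 = 3.00 ≈ 3
Molecular formula = (C3H3N)×3 = C9H9N3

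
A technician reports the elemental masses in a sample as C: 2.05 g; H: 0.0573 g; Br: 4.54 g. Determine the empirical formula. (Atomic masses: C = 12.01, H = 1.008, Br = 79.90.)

C: 2.05 g ÷ 12.01 g/mol = 0.1707 mol
H: 0.0573 g ÷ 1.008 g/mol = 0.05685 mol
Br: 4.54 g ÷ 79.90 g/mol = 0.05682 mol
Smallest is Br at 0.05682 mol; normalising gives C 3.004, H 1.000, Br 1.000
≈ 3:1:1 → C3HBr

C3HBr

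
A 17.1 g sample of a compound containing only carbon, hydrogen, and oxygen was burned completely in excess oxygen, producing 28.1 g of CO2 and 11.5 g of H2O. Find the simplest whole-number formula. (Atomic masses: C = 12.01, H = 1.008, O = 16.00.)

mol C = 28.1 / 44.01 = 0.6385; mass C = 0.6385 × 12.01 = 7.668 g
mol H = 2 × (11.5 / 18.02) = 1.276; mass H = 1.276 × 1.008 = 1.287 g
mass O = 17.1 − (8.955) = 8.145 g → mol O = 0.5091
Smallest is O at 0.5091 mol; normalising gives C 1.254, H 2.507, O 1.000
Scaling by 4: C 5.02, H 10.03, O 4.00 → C5H10O4

C5H10O4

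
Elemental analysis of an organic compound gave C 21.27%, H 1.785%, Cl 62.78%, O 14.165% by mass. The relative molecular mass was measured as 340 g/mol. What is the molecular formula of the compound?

C6H6Cl6O3

Assume 100 g: 21.27 g C, 1.785 g H, 62.78 g Cl, 14.165 g O.
n(C) = 21.27/12.01 = 1.771, n(H) = 1.785/1.008 = 1.771, n(Cl) = 62.78/35.45 = 1.771, n(O) = 14.165/16.00 = 0.8853
Ratios (÷ 0.8853): C 2.000, H 2.000, Cl 2.000, O 1.000
≈ 2:2:2:1 → C2H2Cl2O
Empirical-formula mass = 112.94 g/mol
n = 340 / 112.94 = 3.01 ≈ 3
Molecular formula = (C2H2Cl2O)×3 = C6H6Cl6O3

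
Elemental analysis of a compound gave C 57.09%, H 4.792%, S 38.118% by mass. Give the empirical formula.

Assume 100 g: 57.09 g C, 4.792 g H, 38.118 g S.
C: 57.09 g ÷ 12.01 g/mol = 4.754 mol
H: 4.792 g ÷ 1.008 g/mol = 4.754 mol
S: 38.118 g ÷ 32.07 g/mol = 1.189 mol
Ratios (÷ 1.189): C 3.999, H 4.000, S 1.000
→ C4H4S

C4H4S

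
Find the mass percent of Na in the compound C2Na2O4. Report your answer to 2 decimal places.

34.31%

Molar mass = 2(12.01) + 2(22.99) + 4(16.00) = 134.000 g/mol
Mass of Na per mole = 2 × 22.99 = 45.980 g
% Na = 45.980 / 134.000 × 100 = 34.31%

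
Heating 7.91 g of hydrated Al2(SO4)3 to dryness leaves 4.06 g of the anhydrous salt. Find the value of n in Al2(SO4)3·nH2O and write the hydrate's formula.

Mass of water lost = 7.91 − 4.06 = 3.85 g → 3.85 / 18.02 = 0.2137 mol H2O
Molar mass of Al2(SO4)3 = 342.17 g/mol → mol Al2(SO4)3 = 4.06 / 342.17 = 0.01187
n = 0.2137 / 0.01187 = 18.01 ≈ 18 → Al2(SO4)3·18H2O

Al2(SO4)3·18H2O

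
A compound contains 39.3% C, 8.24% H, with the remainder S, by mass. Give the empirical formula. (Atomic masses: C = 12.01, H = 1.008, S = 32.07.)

C2H5S

Assume 100 g: 39.3 g C, 8.24 g H, 52.46 g S.
C: 39.3 g ÷ 12.01 g/mol = 3.272 mol
H: 8.24 g ÷ 1.008 g/mol = 8.175 mol
S: 52.46 g ÷ 32.07 g/mol = 1.636 mol
Divide by the smallest (1.636 mol S): C 2.000, H 4.997, S 1.000
Ratio ≈ 2:5:1, so the empirical formula is C2H5S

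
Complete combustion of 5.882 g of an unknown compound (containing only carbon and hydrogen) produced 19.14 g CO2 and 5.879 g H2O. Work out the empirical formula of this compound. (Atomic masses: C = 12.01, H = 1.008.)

mol C = 19.14 / 44.01 = 0.4349; mass C = 0.4349 × 12.01 = 5.223 g
mol H = 2 × (5.879 / 18.02) = 0.6525; mass H = 0.6525 × 1.008 = 0.6577 g
Smallest is C at 0.4349 mol; normalising gives C 1.000, H 1.500
Multiply by 2: C 2.00, H 3.00 → C2H3

C2H3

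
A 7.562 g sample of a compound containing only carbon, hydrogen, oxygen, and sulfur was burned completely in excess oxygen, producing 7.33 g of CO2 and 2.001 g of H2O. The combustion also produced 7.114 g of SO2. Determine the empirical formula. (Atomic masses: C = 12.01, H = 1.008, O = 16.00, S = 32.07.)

C3H4O2S2

mol C = 7.33 / 44.01 = 0.1666; mass C = 0.1666 × 12.01 = 2.000 g
mol H = 2 × (2.001 / 18.02) = 0.2221; mass H = 0.2221 × 1.008 = 0.2239 g
mol S = 7.114 / 64.07 = 0.1110; mass S = 3.561 g
mass O = 7.562 − (5.785) = 1.777 g → mol O = 0.1111
Ratios (÷ 0.111): C 1.500, H 2.000, O 1.000, S 1.000
×2: C 3.00, H 4.00, O 2.00, S 2.00 → C3H4O2S2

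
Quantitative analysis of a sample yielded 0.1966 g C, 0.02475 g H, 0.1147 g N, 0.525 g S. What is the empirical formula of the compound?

n(C) = 0.1966/12.01 = 0.01637, n(H) = 0.02475/1.008 = 0.02455, n(N) = 0.1147/14.01 = 0.008187, n(S) = 0.525/32.07 = 0.01637
Divide by the smallest (0.008187 mol N): C 1.999, H 2.999, N 1.000, S 2.000
→ C2H3NS2

C2H3NS2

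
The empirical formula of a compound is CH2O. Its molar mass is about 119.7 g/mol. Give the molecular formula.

C4H8O4

Empirical-formula mass = 30.03 g/mol
n = 119.7 / 30.03 = 3.99 ≈ 4
Molecular formula = (CH2O)4 = C4H8O4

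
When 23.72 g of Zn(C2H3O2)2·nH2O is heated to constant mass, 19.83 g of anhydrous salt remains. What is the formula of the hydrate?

Zn(C2H3O2)2·2H2O

Mass of water lost = 23.72 − 19.83 = 3.89 g → 3.89 / 18.02 = 0.2159 mol H2O
Molar mass of Zn(C2H3O2)2 = 183.47 g/mol → mol Zn(C2H3O2)2 = 19.83 / 183.47 = 0.1081
n = 0.2159 / 0.1081 = 2.00 ≈ 2 → Zn(C2H3O2)2·2H2O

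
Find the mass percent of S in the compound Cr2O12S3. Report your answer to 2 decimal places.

24.53%

Molar mass = 2(52.00) + 12(16.00) + 3(32.07) = 392.210 g/mol
Mass of S per mole = 3 × 32.07 = 96.210 g
% S = 96.210 / 392.210 × 100 = 24.53%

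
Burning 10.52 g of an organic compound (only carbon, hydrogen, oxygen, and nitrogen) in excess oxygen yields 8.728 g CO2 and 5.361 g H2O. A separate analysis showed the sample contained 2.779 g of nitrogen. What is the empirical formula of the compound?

mol C = 8.728 / 44.01 = 0.1983; mass C = 0.1983 × 12.01 = 2.382 g
mol H = 2 × (5.361 / 18.02) = 0.5950; mass H = 0.5950 × 1.008 = 0.5998 g
mol N = 2.779 / 14.01 = 0.1984
mass O = 10.52 − (5.761) = 4.759 g → mol O = 0.2975
Divide by the smallest (0.1983 mol C): C 1.000, H 3.000, N 1.000, O 1.500
Scaling by 2: C 2.00, H 6.00, N 2.00, O 3.00 → C2H6N2O3

C2H6N2O3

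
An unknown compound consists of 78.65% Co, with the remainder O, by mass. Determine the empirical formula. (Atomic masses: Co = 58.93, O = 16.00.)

CoO

Assume 100 g: 78.65 g Co, 21.35 g O.
Co: 78.65 g ÷ 58.93 g/mol = 1.335 mol
O: 21.35 g ÷ 16.00 g/mol = 1.334 mol
Ratios (÷ 1.334): Co 1.000, O 1.000
Ratio ≈ 1:1, so the empirical formula is CoO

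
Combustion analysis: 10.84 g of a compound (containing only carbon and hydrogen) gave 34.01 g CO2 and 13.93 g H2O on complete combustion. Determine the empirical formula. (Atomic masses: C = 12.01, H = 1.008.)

mol C = 34.01 / 44.01 = 0.7728; mass C = 0.7728 × 12.01 = 9.281 g
mol H = 2 × (13.93 / 18.02) = 1.546; mass H = 1.546 × 1.008 = 1.558 g
Ratios (÷ 0.7728): C 1.000, H 2.001
→ CH2

CH2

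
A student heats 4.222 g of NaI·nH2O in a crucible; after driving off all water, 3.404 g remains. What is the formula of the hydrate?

NaI·2H2O

Mass of water lost = 4.222 − 3.404 = 0.818 g → 0.818 / 18.02 = 0.04539 mol H2O
Molar mass of NaI = 149.89 g/mol → mol NaI = 3.404 / 149.89 = 0.02271
n = 0.04539 / 0.02271 = 2.00 ≈ 2 → NaI·2H2O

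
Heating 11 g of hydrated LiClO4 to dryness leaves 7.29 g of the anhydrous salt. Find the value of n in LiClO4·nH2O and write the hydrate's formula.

Mass of water lost = 11 − 7.29 = 3.71 g → 3.71 / 18.02 = 0.2059 mol H2O
Molar mass of LiClO4 = 106.39 g/mol → mol LiClO4 = 7.29 / 106.39 = 0.06852
n = 0.2059 / 0.06852 = 3.00 ≈ 3 → LiClO4·3H2O

LiClO4·3H2O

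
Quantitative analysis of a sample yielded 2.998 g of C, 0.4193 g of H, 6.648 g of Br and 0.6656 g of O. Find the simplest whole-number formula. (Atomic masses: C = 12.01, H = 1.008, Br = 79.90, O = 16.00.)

C6H10Br2O

C: 2.998 g ÷ 12.01 g/mol = 0.2496 mol
H: 0.4193 g ÷ 1.008 g/mol = 0.416 mol
Br: 6.648 g ÷ 79.90 g/mol = 0.0832 mol
O: 0.6656 g ÷ 16.00 g/mol = 0.0416 mol
Divide by the smallest (0.0416 mol O): C 6.001, H 9.999, Br 2.000, O 1.000
→ C6H10Br2O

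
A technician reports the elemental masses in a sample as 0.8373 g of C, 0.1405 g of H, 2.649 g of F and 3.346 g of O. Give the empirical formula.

n(C) = 0.8373/12.01 = 0.06972, n(H) = 0.1405/1.008 = 0.1394, n(F) = 2.649/19.00 = 0.1394, n(O) = 3.346/16.00 = 0.2091
Smallest is C at 0.06972 mol; normalising gives C 1.000, H 1.999, F 2.000, O 3.000
Ratio ≈ 1:2:2:3, so the empirical formula is CH2F2O3

CH2F2O3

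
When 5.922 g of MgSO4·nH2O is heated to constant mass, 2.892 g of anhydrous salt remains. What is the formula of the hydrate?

Mass of water lost = 5.922 − 2.892 = 3.03 g → 3.03 / 18.02 = 0.1681 mol H2O
Molar mass of MgSO4 = 120.38 g/mol → mol MgSO4 = 2.892 / 120.38 = 0.02402
n = 0.1681 / 0.02402 = 7.00 ≈ 7 → MgSO4·7H2O

MgSO4·7H2O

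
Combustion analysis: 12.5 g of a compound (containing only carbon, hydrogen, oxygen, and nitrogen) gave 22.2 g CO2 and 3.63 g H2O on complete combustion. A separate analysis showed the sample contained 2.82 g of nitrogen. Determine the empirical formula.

C5H4N2O2

mol C = 22.2 / 44.01 = 0.5044; mass C = 0.5044 × 12.01 = 6.058 g
mol H = 2 × (3.63 / 18.02) = 0.4029; mass H = 0.4029 × 1.008 = 0.4061 g
mol N = 2.82 / 14.01 = 0.2013
mass O = 12.5 − (9.284) = 3.216 g → mol O = 0.2010
Divide by the smallest (0.201 mol O): C 2.510, H 2.005, N 1.002, O 1.000
Scaling by 2: C 5.02, H 4.01, N 2.00, O 2.00 → C5H4N2O2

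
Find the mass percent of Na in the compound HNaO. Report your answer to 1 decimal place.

Molar mass = 1(1.008) + 1(22.99) + 1(16.00) = 39.998 g/mol
Mass of Na per mole = 1 × 22.99 = 22.990 g
% Na = 22.990 / 39.998 × 100 = 57.5%

57.5%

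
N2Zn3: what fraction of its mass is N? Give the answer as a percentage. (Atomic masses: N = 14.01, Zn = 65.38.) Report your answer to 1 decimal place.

12.5%

Molar mass = 2(14.01) + 3(65.38) = 224.160 g/mol
Mass of N per mole = 2 × 14.01 = 28.020 g
% N = 28.020 / 224.160 × 100 = 12.5%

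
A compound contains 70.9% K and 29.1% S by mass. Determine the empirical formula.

Assume 100 g: 70.9 g K, 29.1 g S.
K: 70.9 g ÷ 39.10 g/mol = 1.813 mol
S: 29.1 g ÷ 32.07 g/mol = 0.9074 mol
Divide by the smallest (0.9074 mol S): K 1.998, S 1.000
→ K2S

K2S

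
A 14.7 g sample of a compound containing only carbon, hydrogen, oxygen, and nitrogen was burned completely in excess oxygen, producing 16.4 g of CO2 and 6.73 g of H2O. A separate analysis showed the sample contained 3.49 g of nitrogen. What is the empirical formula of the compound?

C3H6N2O3

mol C = 16.4 / 44.01 = 0.3726; mass C = 0.3726 × 12.01 = 4.475 g
mol H = 2 × (6.73 / 18.02) = 0.7469; mass H = 0.7469 × 1.008 = 0.7529 g
mol N = 3.49 / 14.01 = 0.2491
mass O = 14.7 − (8.718) = 5.982 g → mol O = 0.3739
Smallest is N at 0.2491 mol; normalising gives C 1.496, H 2.998, N 1.000, O 1.501
×2: C 2.99, H 6.00, N 2.00, O 3.00 → C3H6N2O3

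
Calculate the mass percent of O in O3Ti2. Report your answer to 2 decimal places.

33.39%

Molar mass = 3(16.00) + 2(47.87) = 143.740 g/mol
Mass of O per mole = 3 × 16.00 = 48.000 g
% O = 48.000 / 143.740 × 100 = 33.39%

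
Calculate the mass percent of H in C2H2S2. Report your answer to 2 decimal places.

2.24%

Molar mass = 2(12.01) + 2(1.008) + 2(32.07) = 90.176 g/mol
Mass of H per mole = 2 × 1.008 = 2.016 g
% H = 2.016 / 90.176 × 100 = 2.24%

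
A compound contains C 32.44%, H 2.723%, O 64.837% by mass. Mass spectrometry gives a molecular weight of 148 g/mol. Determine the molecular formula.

C4H4O6

Assume 100 g: 32.44 g C, 2.723 g H, 64.837 g O.
C: 32.44 g ÷ 12.01 g/mol = 2.701 mol
H: 2.723 g ÷ 1.008 g/mol = 2.701 mol
O: 64.837 g ÷ 16.00 g/mol = 4.052 mol
Divide by the smallest (2.701 mol C): C 1.000, H 1.000, O 1.500
Multiply by 2: C 2.00, H 2.00, O 3.00 → C2H2O3
Empirical-formula mass = 74.04 g/mol
n = 148 / 74.04 = 2.00 ≈ 2
Molecular formula = (C2H2O3)×2 = C4H4O6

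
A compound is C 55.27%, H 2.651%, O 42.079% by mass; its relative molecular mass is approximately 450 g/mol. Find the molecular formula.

C21H12O12

Assume 100 g: 55.27 g C, 2.651 g H, 42.079 g O.
Moles — C: 55.27 / 12.01 = 4.602 mol; H: 2.651 / 1.008 = 2.63 mol; O: 42.079 / 16.00 = 2.63 mol
Smallest is O at 2.63 mol; normalising gives C 1.750, H 1.000, O 1.000
×4: C 7.00, H 4.00, O 4.00 → C7H4O4
Empirical-formula mass = 152.10 g/mol
n = 450 / 152.10 = 2.96 ≈ 3
Molecular formula = (C7H4O4)×3 = C21H12O12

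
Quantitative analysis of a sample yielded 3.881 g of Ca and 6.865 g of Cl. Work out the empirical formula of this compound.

CaCl2

Ca: 3.881 g ÷ 40.08 g/mol = 0.09683 mol
Cl: 6.865 g ÷ 35.45 g/mol = 0.1937 mol
Divide by the smallest (0.09683 mol Ca): Ca 1.000, Cl 2.000
Ratio ≈ 1:2, so the empirical formula is CaCl2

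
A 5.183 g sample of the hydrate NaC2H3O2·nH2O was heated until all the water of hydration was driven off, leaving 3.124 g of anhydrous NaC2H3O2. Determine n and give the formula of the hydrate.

Mass of water lost = 5.183 − 3.124 = 2.059 g → 2.059 / 18.02 = 0.1143 mol H2O
Molar mass of NaC2H3O2 = 82.03 g/mol → mol NaC2H3O2 = 3.124 / 82.03 = 0.03808
n = 0.1143 / 0.03808 = 3.00 ≈ 3 → NaC2H3O2·3H2O

NaC2H3O2·3H2O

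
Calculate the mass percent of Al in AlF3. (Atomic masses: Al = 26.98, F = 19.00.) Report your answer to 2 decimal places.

32.13%

Molar mass = 1(26.98) + 3(19.00) = 83.980 g/mol
Mass of Al per mole = 1 × 26.98 = 26.980 g
% Al = 26.980 / 83.980 × 100 = 32.13%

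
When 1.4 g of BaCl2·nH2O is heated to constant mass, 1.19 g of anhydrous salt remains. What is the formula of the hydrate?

BaCl2·2H2O

Mass of water lost = 1.4 − 1.19 = 0.21 g → 0.21 / 18.02 = 0.01165 mol H2O
Molar mass of BaCl2 = 208.23 g/mol → mol BaCl2 = 1.19 / 208.23 = 0.005715
n = 0.01165 / 0.005715 = 2.04 ≈ 2 → BaCl2·2H2O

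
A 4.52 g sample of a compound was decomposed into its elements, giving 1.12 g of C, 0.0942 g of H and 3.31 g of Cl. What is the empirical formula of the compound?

n(C) = 1.12/12.01 = 0.09326, n(H) = 0.0942/1.008 = 0.09345, n(Cl) = 3.31/35.45 = 0.09337
Ratios (÷ 0.09326): C 1.000, H 1.002, Cl 1.001
Ratio ≈ 1:1:1, so the empirical formula is CHCl

CHCl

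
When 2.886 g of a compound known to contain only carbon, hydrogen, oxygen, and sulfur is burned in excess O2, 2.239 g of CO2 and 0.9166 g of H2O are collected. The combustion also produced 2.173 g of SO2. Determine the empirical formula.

mol C = 2.239 / 44.01 = 0.05087; mass C = 0.05087 × 12.01 = 0.6110 g
mol H = 2 × (0.9166 / 18.02) = 0.1017; mass H = 0.1017 × 1.008 = 0.1025 g
mol S = 2.173 / 64.07 = 0.03392; mass S = 1.088 g
mass O = 2.886 − (1.801) = 1.085 g → mol O = 0.06780
Divide by the smallest (0.03392 mol S): C 1.500, H 3.000, O 1.999, S 1.000
Multiply by 2: C 3.00, H 6.00, O 4.00, S 2.00 → C3H6O4S2

C3H6O4S2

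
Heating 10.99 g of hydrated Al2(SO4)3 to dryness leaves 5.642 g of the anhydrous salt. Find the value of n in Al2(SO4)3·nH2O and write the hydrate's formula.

Al2(SO4)3·18H2O

Mass of water lost = 10.99 − 5.642 = 5.348 g → 5.348 / 18.02 = 0.2968 mol H2O
Molar mass of Al2(SO4)3 = 342.17 g/mol → mol Al2(SO4)3 = 5.642 / 342.17 = 0.01649
n = 0.2968 / 0.01649 = 18.00 ≈ 18 → Al2(SO4)3·18H2O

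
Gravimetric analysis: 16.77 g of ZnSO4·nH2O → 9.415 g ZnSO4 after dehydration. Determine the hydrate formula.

Mass of water lost = 16.77 − 9.415 = 7.355 g → 7.355 / 18.02 = 0.4082 mol H2O
Molar mass of ZnSO4 = 161.45 g/mol → mol ZnSO4 = 9.415 / 161.45 = 0.05832
n = 0.4082 / 0.05832 = 7.00 ≈ 7 → ZnSO4·7H2O

ZnSO4·7H2O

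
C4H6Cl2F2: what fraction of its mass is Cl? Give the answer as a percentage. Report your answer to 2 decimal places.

Molar mass = 4(12.01) + 6(1.008) + 2(35.45) + 2(19.00) = 162.988 g/mol
Mass of Cl per mole = 2 × 35.45 = 70.900 g
% Cl = 70.900 / 162.988 × 100 = 43.50%

43.50%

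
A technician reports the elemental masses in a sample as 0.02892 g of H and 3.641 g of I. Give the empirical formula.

H: 0.02892 g ÷ 1.008 g/mol = 0.02869 mol
I: 3.641 g ÷ 126.90 g/mol = 0.02869 mol
Ratios (÷ 0.02869): H 1.000, I 1.000
Ratio ≈ 1:1, so the empirical formula is HI

HI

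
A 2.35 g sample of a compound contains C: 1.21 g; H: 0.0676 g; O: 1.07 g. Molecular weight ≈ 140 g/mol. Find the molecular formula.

C6H4O4

C: 1.21 g ÷ 12.01 g/mol = 0.1007 mol
H: 0.0676 g ÷ 1.008 g/mol = 0.06706 mol
O: 1.07 g ÷ 16.00 g/mol = 0.06688 mol
Smallest is O at 0.06688 mol; normalising gives C 1.507, H 1.003, O 1.000
Scaling by 2: C 3.01, H 2.01, O 2.00 → C3H2O2
Empirical-formula mass = 70.05 g/mol
n = 140 / 70.05 = 2.00 ≈ 2
Molecular formula = (C3H2O2)×2 = C6H4O4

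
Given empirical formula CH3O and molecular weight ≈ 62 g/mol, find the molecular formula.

Empirical-formula mass = 31.03 g/mol
n = 62 / 31.03 = 2.00 ≈ 2
Molecular formula = (CH3O)2 = C2H6O2

C2H6O2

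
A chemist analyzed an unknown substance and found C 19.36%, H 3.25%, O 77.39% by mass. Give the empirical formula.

Assume 100 g: 19.36 g C, 3.25 g H, 77.39 g O.
Moles — C: 19.36 / 12.01 = 1.612 mol; H: 3.25 / 1.008 = 3.224 mol; O: 77.39 / 16.00 = 4.837 mol
Divide by the smallest (1.612 mol C): C 1.000, H 2.000, O 3.001
≈ 1:2:3 → CH2O3

CH2O3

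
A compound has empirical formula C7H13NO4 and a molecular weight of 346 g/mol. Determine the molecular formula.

Empirical-formula mass = 175.18 g/mol
n = 346 / 175.18 = 1.98 ≈ 2
Molecular formula = (C7H13NO4)2 = C14H26N2O8

C14H26N2O8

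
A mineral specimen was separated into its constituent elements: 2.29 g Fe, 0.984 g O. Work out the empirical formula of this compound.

Fe2O3

Moles — Fe: 2.29 / 55.85 = 0.041 mol; O: 0.984 / 16.00 = 0.0615 mol
Ratios (÷ 0.041): Fe 1.000, O 1.500
Multiply by 2: Fe 2.00, O 3.00 → Fe2O3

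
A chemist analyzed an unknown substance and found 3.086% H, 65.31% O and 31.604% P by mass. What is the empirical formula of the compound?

Assume 100 g: 3.086 g H, 65.31 g O, 31.604 g P.
H: 3.086 g ÷ 1.008 g/mol = 3.062 mol
O: 65.31 g ÷ 16.00 g/mol = 4.082 mol
P: 31.604 g ÷ 30.97 g/mol = 1.02 mol
Divide by the smallest (1.02 mol P): H 3.000, O 4.000, P 1.000
→ H3O4P

H3O4P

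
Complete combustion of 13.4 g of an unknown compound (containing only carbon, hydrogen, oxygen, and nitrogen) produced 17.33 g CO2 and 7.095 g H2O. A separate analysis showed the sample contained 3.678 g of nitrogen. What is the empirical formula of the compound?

mol C = 17.33 / 44.01 = 0.3938; mass C = 0.3938 × 12.01 = 4.729 g
mol H = 2 × (7.095 / 18.02) = 0.7875; mass H = 0.7875 × 1.008 = 0.7938 g
mol N = 3.678 / 14.01 = 0.2625
mass O = 13.4 − (9.201) = 4.199 g → mol O = 0.2624
Divide by the smallest (0.2624 mol O): C 1.500, H 3.001, N 1.000, O 1.000
Scaling by 2: C 3.00, H 6.00, N 2.00, O 2.00 → C3H6N2O2

C3H6N2O2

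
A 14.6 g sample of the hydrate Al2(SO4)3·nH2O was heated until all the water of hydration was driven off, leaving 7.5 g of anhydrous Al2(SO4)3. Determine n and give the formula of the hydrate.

Mass of water lost = 14.6 − 7.5 = 7.1 g → 7.1 / 18.02 = 0.394 mol H2O
Molar mass of Al2(SO4)3 = 342.17 g/mol → mol Al2(SO4)3 = 7.5 / 342.17 = 0.02192
n = 0.394 / 0.02192 = 17.98 ≈ 18 → Al2(SO4)3·18H2O

Al2(SO4)3·18H2O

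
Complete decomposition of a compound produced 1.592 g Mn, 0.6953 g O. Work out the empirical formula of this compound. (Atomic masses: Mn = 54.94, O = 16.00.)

Moles — Mn: 1.592 / 54.94 = 0.02898 mol; O: 0.6953 / 16.00 = 0.04346 mol
Smallest is Mn at 0.02898 mol; normalising gives Mn 1.000, O 1.500
Scaling by 2: Mn 2.00, O 3.00 → Mn2O3

Mn2O3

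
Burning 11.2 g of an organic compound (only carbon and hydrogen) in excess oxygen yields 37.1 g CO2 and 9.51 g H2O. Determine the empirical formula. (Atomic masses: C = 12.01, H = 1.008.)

C4H5

mol C = 37.1 / 44.01 = 0.8430; mass C = 0.8430 × 12.01 = 10.12 g
mol H = 2 × (9.51 / 18.02) = 1.055; mass H = 1.055 × 1.008 = 1.064 g
Divide by the smallest (0.843 mol C): C 1.000, H 1.252
Scaling by 4: C 4.00, H 5.01 → C4H5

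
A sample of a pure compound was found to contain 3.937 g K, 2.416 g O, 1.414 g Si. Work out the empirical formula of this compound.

n(K) = 3.937/39.10 = 0.1007, n(O) = 2.416/16.00 = 0.151, n(Si) = 1.414/28.09 = 0.05034
Smallest is Si at 0.05034 mol; normalising gives K 2.000, O 3.000, Si 1.000
Ratio ≈ 2:3:1, so the empirical formula is K2O3Si

K2O3Si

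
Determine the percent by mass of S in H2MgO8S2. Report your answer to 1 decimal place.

29.4%

Molar mass = 2(1.008) + 1(24.31) + 8(16.00) + 2(32.07) = 218.466 g/mol
Mass of S per mole = 2 × 32.07 = 64.140 g
% S = 64.140 / 218.466 × 100 = 29.4%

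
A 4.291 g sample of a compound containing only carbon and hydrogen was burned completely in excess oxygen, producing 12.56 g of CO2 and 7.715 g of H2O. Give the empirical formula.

mol C = 12.56 / 44.01 = 0.2854; mass C = 0.2854 × 12.01 = 3.428 g
mol H = 2 × (7.715 / 18.02) = 0.8563; mass H = 0.8563 × 1.008 = 0.8631 g
Ratios (÷ 0.2854): C 1.000, H 3.000
→ CH3

CH3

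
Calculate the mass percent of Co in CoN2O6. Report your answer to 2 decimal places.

Molar mass = 1(58.93) + 2(14.01) + 6(16.00) = 182.950 g/mol
Mass of Co per mole = 1 × 58.93 = 58.930 g
% Co = 58.930 / 182.950 × 100 = 32.21%

32.21%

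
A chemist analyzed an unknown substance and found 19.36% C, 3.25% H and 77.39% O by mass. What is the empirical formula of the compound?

CH2O3

Assume 100 g: 19.36 g C, 3.25 g H, 77.39 g O.
C: 19.36 g ÷ 12.01 g/mol = 1.612 mol
H: 3.25 g ÷ 1.008 g/mol = 3.224 mol
O: 77.39 g ÷ 16.00 g/mol = 4.837 mol
Smallest is C at 1.612 mol; normalising gives C 1.000, H 2.000, O 3.001
≈ 1:2:3 → CH2O3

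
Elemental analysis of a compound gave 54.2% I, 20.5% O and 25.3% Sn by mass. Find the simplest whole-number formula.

I2O6Sn

Assume 100 g: 54.2 g I, 20.5 g O, 25.3 g Sn.
n(I) = 54.2/126.90 = 0.4271, n(O) = 20.5/16.00 = 1.281, n(Sn) = 25.3/118.71 = 0.2131
Smallest is Sn at 0.2131 mol; normalising gives I 2.004, O 6.012, Sn 1.000
≈ 2:6:1 → I2O6Sn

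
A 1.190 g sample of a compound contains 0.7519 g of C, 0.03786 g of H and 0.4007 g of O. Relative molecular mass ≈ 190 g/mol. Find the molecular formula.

C10H6O4

C: 0.7519 g ÷ 12.01 g/mol = 0.06261 mol
H: 0.03786 g ÷ 1.008 g/mol = 0.03756 mol
O: 0.4007 g ÷ 16.00 g/mol = 0.02504 mol
Smallest is O at 0.02504 mol; normalising gives C 2.500, H 1.500, O 1.000
Scaling by 2: C 5.00, H 3.00, O 2.00 → C5H3O2
Empirical-formula mass = 95.07 g/mol
n = 190 / 95.07 = 2.00 ≈ 2
Molecular formula = (C5H3O2)×2 = C10H6O4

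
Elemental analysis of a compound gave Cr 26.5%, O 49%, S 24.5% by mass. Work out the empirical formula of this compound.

Assume 100 g: 26.5 g Cr, 49 g O, 24.5 g S.
Cr: 26.5 g ÷ 52.00 g/mol = 0.5096 mol
O: 49 g ÷ 16.00 g/mol = 3.062 mol
S: 24.5 g ÷ 32.07 g/mol = 0.764 mol
Smallest is Cr at 0.5096 mol; normalising gives Cr 1.000, O 6.009, S 1.499
Multiply by 2: Cr 2.00, O 12.02, S 3.00 → Cr2O12S3

Cr2O12S3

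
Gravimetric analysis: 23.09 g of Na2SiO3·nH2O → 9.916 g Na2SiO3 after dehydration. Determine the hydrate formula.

Na2SiO3·9H2O

Mass of water lost = 23.09 − 9.916 = 13.17 g → 13.17 / 18.02 = 0.7311 mol H2O
Molar mass of Na2SiO3 = 122.07 g/mol → mol Na2SiO3 = 9.916 / 122.07 = 0.08123
n = 0.7311 / 0.08123 = 9.00 ≈ 9 → Na2SiO3·9H2O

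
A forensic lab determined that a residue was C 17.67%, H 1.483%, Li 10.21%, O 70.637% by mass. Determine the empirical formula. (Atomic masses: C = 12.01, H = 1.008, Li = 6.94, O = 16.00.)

Assume 100 g: 17.67 g C, 1.483 g H, 10.21 g Li, 70.637 g O.
C: 17.67 g ÷ 12.01 g/mol = 1.471 mol
H: 1.483 g ÷ 1.008 g/mol = 1.471 mol
Li: 10.21 g ÷ 6.94 g/mol = 1.471 mol
O: 70.637 g ÷ 16.00 g/mol = 4.415 mol
Divide by the smallest (1.471 mol Li): C 1.000, H 1.000, Li 1.000, O 3.001
Ratio ≈ 1:1:1:3, so the empirical formula is CHLiO3

CHLiO3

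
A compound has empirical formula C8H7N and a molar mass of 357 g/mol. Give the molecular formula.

C24H21N3

Empirical-formula mass = 117.15 g/mol
n = 357 / 117.15 = 3.05 ≈ 3
Molecular formula = (C8H7N)3 = C24H21N3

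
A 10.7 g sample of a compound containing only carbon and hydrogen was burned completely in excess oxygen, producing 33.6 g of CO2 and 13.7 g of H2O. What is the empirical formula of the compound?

mol C = 33.6 / 44.01 = 0.7635; mass C = 0.7635 × 12.01 = 9.169 g
mol H = 2 × (13.7 / 18.02) = 1.521; mass H = 1.521 × 1.008 = 1.533 g
Divide by the smallest (0.7635 mol C): C 1.000, H 1.992
≈ 1:2 → CH2

CH2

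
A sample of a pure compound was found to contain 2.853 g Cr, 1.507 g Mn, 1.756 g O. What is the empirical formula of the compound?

n(Cr) = 2.853/52.00 = 0.05487, n(Mn) = 1.507/54.94 = 0.02743, n(O) = 1.756/16.00 = 0.1098
Divide by the smallest (0.02743 mol Mn): Cr 2.000, Mn 1.000, O 4.001
Ratio ≈ 2:1:4, so the empirical formula is Cr2MnO4

Cr2MnO4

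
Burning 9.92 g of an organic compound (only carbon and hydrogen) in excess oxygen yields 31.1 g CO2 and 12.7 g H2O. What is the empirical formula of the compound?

mol C = 31.1 / 44.01 = 0.7067; mass C = 0.7067 × 12.01 = 8.487 g
mol H = 2 × (12.7 / 18.02) = 1.410; mass H = 1.410 × 1.008 = 1.421 g
Smallest is C at 0.7067 mol; normalising gives C 1.000, H 1.995
≈ 1:2 → CH2

CH2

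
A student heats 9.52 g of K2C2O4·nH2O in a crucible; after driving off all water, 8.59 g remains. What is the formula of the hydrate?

K2C2O4·H2O

Mass of water lost = 9.52 − 8.59 = 0.93 g → 0.93 / 18.02 = 0.05161 mol H2O
Molar mass of K2C2O4 = 166.22 g/mol → mol K2C2O4 = 8.59 / 166.22 = 0.05168
n = 0.05161 / 0.05168 = 1.00 ≈ 1 → K2C2O4·H2O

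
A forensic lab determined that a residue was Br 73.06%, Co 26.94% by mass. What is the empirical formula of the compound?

Assume 100 g: 73.06 g Br, 26.94 g Co.
n(Br) = 73.06/79.90 = 0.9144, n(Co) = 26.94/58.93 = 0.4572
Smallest is Co at 0.4572 mol; normalising gives Br 2.000, Co 1.000
Ratio ≈ 2:1, so the empirical formula is Br2Co

Br2Co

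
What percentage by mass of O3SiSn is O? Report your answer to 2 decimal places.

24.64%

Molar mass = 3(16.00) + 1(28.09) + 1(118.71) = 194.800 g/mol
Mass of O per mole = 3 × 16.00 = 48.000 g
% O = 48.000 / 194.800 × 100 = 24.64%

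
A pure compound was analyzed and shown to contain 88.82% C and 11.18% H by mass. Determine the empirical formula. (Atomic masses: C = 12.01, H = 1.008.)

Assume 100 g: 88.82 g C, 11.18 g H.
n(C) = 88.82/12.01 = 7.396, n(H) = 11.18/1.008 = 11.09
Smallest is C at 7.396 mol; normalising gives C 1.000, H 1.500
Multiply by 2: C 2.00, H 3.00 → C2H3

C2H3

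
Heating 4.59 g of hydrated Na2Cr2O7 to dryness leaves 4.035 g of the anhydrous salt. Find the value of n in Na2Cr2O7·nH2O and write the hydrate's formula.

Na2Cr2O7·2H2O

Mass of water lost = 4.59 − 4.035 = 0.555 g → 0.555 / 18.02 = 0.0308 mol H2O
Molar mass of Na2Cr2O7 = 261.98 g/mol → mol Na2Cr2O7 = 4.035 / 261.98 = 0.0154
n = 0.0308 / 0.0154 = 2.00 ≈ 2 → Na2Cr2O7·2H2O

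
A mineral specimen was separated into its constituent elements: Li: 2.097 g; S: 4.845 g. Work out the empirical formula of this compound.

Li: 2.097 g ÷ 6.94 g/mol = 0.3022 mol
S: 4.845 g ÷ 32.07 g/mol = 0.1511 mol
Ratios (÷ 0.1511): Li 2.000, S 1.000
Ratio ≈ 2:1, so the empirical formula is Li2S

Li2S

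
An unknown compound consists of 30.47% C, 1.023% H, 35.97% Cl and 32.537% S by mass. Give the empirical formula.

C5H2Cl2S2

Assume 100 g: 30.47 g C, 1.023 g H, 35.97 g Cl, 32.537 g S.
n(C) = 30.47/12.01 = 2.537, n(H) = 1.023/1.008 = 1.015, n(Cl) = 35.97/35.45 = 1.015, n(S) = 32.537/32.07 = 1.015
Ratios (÷ 1.015): C 2.501, H 1.000, Cl 1.000, S 1.000
×2: C 5.00, H 2.00, Cl 2.00, S 2.00 → C5H2Cl2S2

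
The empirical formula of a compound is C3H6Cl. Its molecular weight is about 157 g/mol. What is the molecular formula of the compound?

Empirical-formula mass = 77.53 g/mol
n = 157 / 77.53 = 2.03 ≈ 2
Molecular formula = (C3H6Cl)2 = C6H12Cl2

C6H12Cl2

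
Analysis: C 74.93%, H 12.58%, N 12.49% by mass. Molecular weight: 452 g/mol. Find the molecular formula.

C28H56N4

Assume 100 g: 74.93 g C, 12.58 g H, 12.49 g N.
n(C) = 74.93/12.01 = 6.239, n(H) = 12.58/1.008 = 12.48, n(N) = 12.49/14.01 = 0.8915
Ratios (÷ 0.8915): C 6.998, H 13.999, N 1.000
≈ 7:14:1 → C7H14N
Empirical-formula mass = 112.19 g/mol
n = 452 / 112.19 = 4.03 ≈ 4
Molecular formula = (C7H14N)×4 = C28H56N4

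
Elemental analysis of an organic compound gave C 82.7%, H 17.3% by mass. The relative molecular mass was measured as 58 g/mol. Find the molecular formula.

Assume 100 g: 82.7 g C, 17.3 g H.
Moles — C: 82.7 / 12.01 = 6.886 mol; H: 17.3 / 1.008 = 17.16 mol
Smallest is C at 6.886 mol; normalising gives C 1.000, H 2.492
Multiply by 2: C 2.00, H 4.98 → C2H5
Empirical-formula mass = 29.06 g/mol
n = 58 / 29.06 = 2.00 ≈ 2
Molecular formula = (C2H5)×2 = C4H10

C4H10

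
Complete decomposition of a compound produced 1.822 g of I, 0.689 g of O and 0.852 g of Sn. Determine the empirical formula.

Moles — I: 1.822 / 126.90 = 0.01436 mol; O: 0.689 / 16.00 = 0.04306 mol; Sn: 0.852 / 118.71 = 0.007177 mol
Ratios (÷ 0.007177): I 2.000, O 6.000, Sn 1.000
≈ 2:6:1 → I2O6Sn

I2O6Sn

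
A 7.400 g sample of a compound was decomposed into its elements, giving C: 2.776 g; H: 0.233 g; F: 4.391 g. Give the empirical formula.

CHF

Moles — C: 2.776 / 12.01 = 0.2311 mol; H: 0.233 / 1.008 = 0.2312 mol; F: 4.391 / 19.00 = 0.2311 mol
Smallest is F at 0.2311 mol; normalising gives C 1.000, H 1.000, F 1.000
Ratio ≈ 1:1:1, so the empirical formula is CHF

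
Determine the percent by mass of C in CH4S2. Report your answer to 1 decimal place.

15.0%

Molar mass = 1(12.01) + 4(1.008) + 2(32.07) = 80.182 g/mol
Mass of C per mole = 1 × 12.01 = 12.010 g
% C = 12.010 / 80.182 × 100 = 15.0%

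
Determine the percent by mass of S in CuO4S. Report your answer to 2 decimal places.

20.09%

Molar mass = 1(63.55) + 4(16.00) + 1(32.07) = 159.620 g/mol
Mass of S per mole = 1 × 32.07 = 32.070 g
% S = 32.070 / 159.620 × 100 = 20.09%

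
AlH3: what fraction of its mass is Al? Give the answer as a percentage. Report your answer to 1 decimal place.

Molar mass = 1(26.98) + 3(1.008) = 30.004 g/mol
Mass of Al per mole = 1 × 26.98 = 26.980 g
% Al = 26.980 / 30.004 × 100 = 89.9%

89.9%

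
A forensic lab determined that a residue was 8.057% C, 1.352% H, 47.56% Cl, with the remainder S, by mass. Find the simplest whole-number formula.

CH2Cl2S2

Assume 100 g: 8.057 g C, 1.352 g H, 47.56 g Cl, 43.031 g S.
C: 8.057 g ÷ 12.01 g/mol = 0.6709 mol
H: 1.352 g ÷ 1.008 g/mol = 1.341 mol
Cl: 47.56 g ÷ 35.45 g/mol = 1.342 mol
S: 43.031 g ÷ 32.07 g/mol = 1.342 mol
Ratios (÷ 0.6709): C 1.000, H 1.999, Cl 2.000, S 2.000
≈ 1:2:2:2 → CH2Cl2S2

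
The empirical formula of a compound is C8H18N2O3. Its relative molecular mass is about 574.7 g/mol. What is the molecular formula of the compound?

Empirical-formula mass = 190.24 g/mol
n = 574.7 / 190.24 = 3.02 ≈ 3
Molecular formula = (C8H18N2O3)3 = C24H54N6O9

C24H54N6O9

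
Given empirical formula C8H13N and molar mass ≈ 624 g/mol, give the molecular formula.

Empirical-formula mass = 123.19 g/mol
n = 624 / 123.19 = 5.07 ≈ 5
Molecular formula = (C8H13N)5 = C40H65N5

C40H65N5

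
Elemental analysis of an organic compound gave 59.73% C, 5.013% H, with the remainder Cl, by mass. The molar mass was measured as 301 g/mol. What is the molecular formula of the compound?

Assume 100 g: 59.73 g C, 5.013 g H, 35.257 g Cl.
n(C) = 59.73/12.01 = 4.973, n(H) = 5.013/1.008 = 4.973, n(Cl) = 35.257/35.45 = 0.9946
Ratios (÷ 0.9946): C 5.001, H 5.000, Cl 1.000
Ratio ≈ 5:5:1, so the empirical formula is C5H5Cl
Empirical-formula mass = 100.54 g/mol
n = 301 / 100.54 = 2.99 ≈ 3
Molecular formula = (C5H5Cl)×3 = C15H15Cl3

C15H15Cl3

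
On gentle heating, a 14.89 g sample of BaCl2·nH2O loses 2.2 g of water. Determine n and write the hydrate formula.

BaCl2·2H2O

Mass of anhydrous BaCl2 = 14.89 − 2.2 = 12.69 g
mol H2O = 2.2 / 18.02 = 0.1221
Molar mass of BaCl2 = 208.23 g/mol → mol BaCl2 = 12.69 / 208.23 = 0.06094
n = 0.1221 / 0.06094 = 2.00 ≈ 2 → BaCl2·2H2O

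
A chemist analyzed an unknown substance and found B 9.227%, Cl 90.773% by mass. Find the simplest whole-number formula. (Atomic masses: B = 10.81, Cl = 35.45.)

Assume 100 g: 9.227 g B, 90.773 g Cl.
Moles — B: 9.227 / 10.81 = 0.8536 mol; Cl: 90.773 / 35.45 = 2.561 mol
Smallest is B at 0.8536 mol; normalising gives B 1.000, Cl 3.000
→ BCl3

BCl3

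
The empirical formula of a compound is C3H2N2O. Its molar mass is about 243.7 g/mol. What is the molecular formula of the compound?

C9H6N6O3

Empirical-formula mass = 82.07 g/mol
n = 243.7 / 82.07 = 2.97 ≈ 3
Molecular formula = (C3H2N2O)3 = C9H6N6O3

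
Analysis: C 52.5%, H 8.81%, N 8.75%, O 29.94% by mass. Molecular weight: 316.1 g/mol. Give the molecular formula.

Assume 100 g: 52.5 g C, 8.81 g H, 8.75 g N, 29.94 g O.
Moles — C: 52.5 / 12.01 = 4.371 mol; H: 8.81 / 1.008 = 8.74 mol; N: 8.75 / 14.01 = 0.6246 mol; O: 29.94 / 16.00 = 1.871 mol
Divide by the smallest (0.6246 mol N): C 6.999, H 13.994, N 1.000, O 2.996
≈ 7:14:1:3 → C7H14NO3
Empirical-formula mass = 160.19 g/mol
n = 316.1 / 160.19 = 1.97 ≈ 2
Molecular formula = (C7H14NO3)×2 = C14H28N2O6

C14H28N2O6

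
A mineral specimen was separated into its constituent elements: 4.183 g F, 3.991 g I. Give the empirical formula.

F7I

n(F) = 4.183/19.00 = 0.2202, n(I) = 3.991/126.90 = 0.03145
Ratios (÷ 0.03145): F 7.000, I 1.000
≈ 7:1 → F7I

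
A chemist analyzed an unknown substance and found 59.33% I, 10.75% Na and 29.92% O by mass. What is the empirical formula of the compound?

Assume 100 g: 59.33 g I, 10.75 g Na, 29.92 g O.
I: 59.33 g ÷ 126.90 g/mol = 0.4675 mol
Na: 10.75 g ÷ 22.99 g/mol = 0.4676 mol
O: 29.92 g ÷ 16.00 g/mol = 1.87 mol
Smallest is I at 0.4675 mol; normalising gives I 1.000, Na 1.000, O 4.000
Ratio ≈ 1:1:4, so the empirical formula is INaO4

INaO4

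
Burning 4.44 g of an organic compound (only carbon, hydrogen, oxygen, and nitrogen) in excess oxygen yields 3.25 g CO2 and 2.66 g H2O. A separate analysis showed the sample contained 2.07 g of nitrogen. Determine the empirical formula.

CH4N2O

mol C = 3.25 / 44.01 = 0.07385; mass C = 0.07385 × 12.01 = 0.8869 g
mol H = 2 × (2.66 / 18.02) = 0.2952; mass H = 0.2952 × 1.008 = 0.2976 g
mol N = 2.07 / 14.01 = 0.1478
mass O = 4.44 − (3.254) = 1.186 g → mol O = 0.07409
Divide by the smallest (0.07385 mol C): C 1.000, H 3.998, N 2.001, O 1.003
≈ 1:4:2:1 → CH4N2O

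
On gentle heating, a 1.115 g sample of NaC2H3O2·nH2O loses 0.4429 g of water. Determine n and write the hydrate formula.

Mass of anhydrous NaC2H3O2 = 1.115 − 0.4429 = 0.6721 g
mol H2O = 0.4429 / 18.02 = 0.02458
Molar mass of NaC2H3O2 = 82.03 g/mol → mol NaC2H3O2 = 0.6721 / 82.03 = 0.008193
n = 0.02458 / 0.008193 = 3.00 ≈ 3 → NaC2H3O2·3H2O

NaC2H3O2·3H2O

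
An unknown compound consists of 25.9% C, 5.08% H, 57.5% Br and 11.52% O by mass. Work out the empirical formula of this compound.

Assume 100 g: 25.9 g C, 5.08 g H, 57.5 g Br, 11.52 g O.
n(C) = 25.9/12.01 = 2.157, n(H) = 5.08/1.008 = 5.04, n(Br) = 57.5/79.90 = 0.7196, n(O) = 11.52/16.00 = 0.72
Divide by the smallest (0.7196 mol Br): C 2.997, H 7.003, Br 1.000, O 1.000
≈ 3:7:1:1 → C3H7BrO

C3H7BrO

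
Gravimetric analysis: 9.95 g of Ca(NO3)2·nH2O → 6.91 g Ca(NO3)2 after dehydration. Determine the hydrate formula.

Mass of water lost = 9.95 − 6.91 = 3.04 g → 3.04 / 18.02 = 0.1687 mol H2O
Molar mass of Ca(NO3)2 = 164.10 g/mol → mol Ca(NO3)2 = 6.91 / 164.10 = 0.04211
n = 0.1687 / 0.04211 = 4.01 ≈ 4 → Ca(NO3)2·4H2O

Ca(NO3)2·4H2O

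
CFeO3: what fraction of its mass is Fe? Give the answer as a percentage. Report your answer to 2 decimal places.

Molar mass = 1(12.01) + 1(55.85) + 3(16.00) = 115.860 g/mol
Mass of Fe per mole = 1 × 55.85 = 55.850 g
% Fe = 55.850 / 115.860 × 100 = 48.20%

48.20%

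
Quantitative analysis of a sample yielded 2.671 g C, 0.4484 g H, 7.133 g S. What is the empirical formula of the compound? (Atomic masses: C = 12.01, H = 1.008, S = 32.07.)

CH2S

C: 2.671 g ÷ 12.01 g/mol = 0.2224 mol
H: 0.4484 g ÷ 1.008 g/mol = 0.4448 mol
S: 7.133 g ÷ 32.07 g/mol = 0.2224 mol
Divide by the smallest (0.2224 mol C): C 1.000, H 2.000, S 1.000
≈ 1:2:1 → CH2S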